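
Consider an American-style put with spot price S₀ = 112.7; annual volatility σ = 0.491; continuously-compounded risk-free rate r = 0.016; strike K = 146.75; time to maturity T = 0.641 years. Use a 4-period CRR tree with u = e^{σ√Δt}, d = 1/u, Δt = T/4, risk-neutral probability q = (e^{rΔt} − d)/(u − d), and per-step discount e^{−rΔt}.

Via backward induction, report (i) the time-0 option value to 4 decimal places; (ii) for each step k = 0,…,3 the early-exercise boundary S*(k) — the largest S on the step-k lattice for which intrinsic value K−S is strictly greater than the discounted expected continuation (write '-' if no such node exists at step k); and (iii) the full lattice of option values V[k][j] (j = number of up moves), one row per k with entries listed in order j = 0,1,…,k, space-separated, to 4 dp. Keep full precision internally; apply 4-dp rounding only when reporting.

Δt=0.16025  u=1.21720  d=0.82156  q=0.45751  discount=0.99744
step 4 (expiry): payoffs max(K−S,0) = 95.4077 70.6824 34.0500 0.0000 0.0000
step 3: (k=3,j=0): S=62.4939, (K−S)⁺=84.2561, hold=83.8803 ⇒ V=84.2561 exercise | (k=3,j=1): S=92.5895, (K−S)⁺=54.1605, hold=53.7847 ⇒ V=54.1605 exercise | (k=3,j=2): S=137.1785, (K−S)⁺=9.5715, hold=18.4245 ⇒ V=18.4245 continue | (k=3,j=3): S=203.2404, (K−S)⁺=0.0000, hold=0.0000 ⇒ V=0.0000 continue  boundary S*=92.5895
step 2: (k=2,j=0): S=76.0676, (K−S)⁺=70.6824, hold=70.3066 ⇒ V=70.6824 exercise | (k=2,j=1): S=112.7000, (K−S)⁺=34.0500, hold=37.7142 ⇒ V=37.7142 continue | (k=2,j=2): S=166.9737, (K−S)⁺=0.0000, hold=9.9696 ⇒ V=9.9696 continue  boundary S*=76.0676
step 1: (k=1,j=0): S=92.5895, (K−S)⁺=54.1605, hold=55.4568 ⇒ V=55.4568 continue | (k=1,j=1): S=137.1785, (K−S)⁺=9.5715, hold=24.9567 ⇒ V=24.9567 continue  boundary S*=-
step 0: (k=0,j=0): S=112.7000, (K−S)⁺=34.0500, hold=41.3965 ⇒ V=41.3965 continue  boundary S*=-

price = 41.3965
boundary = - - 76.0676 92.5895
tree:
41.3965
55.4568 24.9567
70.6824 37.7142 9.9696
84.2561 54.1605 18.4245 0.0000
95.4077 70.6824 34.0500 0.0000 0.0000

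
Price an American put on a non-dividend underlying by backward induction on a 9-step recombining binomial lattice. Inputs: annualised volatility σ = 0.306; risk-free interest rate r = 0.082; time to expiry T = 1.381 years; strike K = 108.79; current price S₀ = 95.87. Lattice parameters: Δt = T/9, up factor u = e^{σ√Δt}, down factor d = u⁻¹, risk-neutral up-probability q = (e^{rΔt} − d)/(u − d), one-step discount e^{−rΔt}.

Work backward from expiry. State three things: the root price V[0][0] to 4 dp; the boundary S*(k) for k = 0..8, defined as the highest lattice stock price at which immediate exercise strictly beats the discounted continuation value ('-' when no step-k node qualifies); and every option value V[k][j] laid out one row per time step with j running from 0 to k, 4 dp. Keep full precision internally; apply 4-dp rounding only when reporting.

params: Δt=0.15344 u=1.12735 d=0.88704 q=0.52276 e^(-rΔt)=0.98750
t_9 payoffs: 76.1938 67.3632 56.1402 41.8769 23.7496 0.7113 0.0000 0.0000 0.0000 0.0000
t_8: node(8,0) S=36.7472 payoff=72.0428 vs cont=70.6825 → 72.0428 [stop]  node(8,1) S=46.7024 payoff=62.0876 vs cont=60.7273 → 62.0876 [stop]  node(8,2) S=59.3545 payoff=49.4355 vs cont=48.0752 → 49.4355 [stop]  node(8,3) S=75.4342 payoff=33.3558 vs cont=31.9955 → 33.3558 [stop]  node(8,4) S=95.8700 payoff=12.9200 vs cont=11.5597 → 12.9200 [stop]  node(8,5) S=121.8421 payoff=0.0000 vs cont=0.3352 → 0.3352 [wait]  node(8,6) S=154.8502 payoff=0.0000 vs cont=0.0000 → 0.0000 [wait]  node(8,7) S=196.8005 payoff=0.0000 vs cont=0.0000 → 0.0000 [wait]  node(8,8) S=250.1156 payoff=0.0000 vs cont=0.0000 → 0.0000 [wait]  ⇒ S*(8)=95.8700
t_7: node(7,0) S=41.4268 payoff=67.3632 vs cont=66.0029 → 67.3632 [stop]  node(7,1) S=52.6498 payoff=56.1402 vs cont=54.7800 → 56.1402 [stop]  node(7,2) S=66.9131 payoff=41.8769 vs cont=40.5167 → 41.8769 [stop]  node(7,3) S=85.0404 payoff=23.7496 vs cont=22.3893 → 23.7496 [stop]  node(7,4) S=108.0787 payoff=0.7113 vs cont=6.2619 → 6.2619 [wait]  node(7,5) S=137.3582 payoff=0.0000 vs cont=0.1580 → 0.1580 [wait]  node(7,6) S=174.5698 payoff=0.0000 vs cont=0.0000 → 0.0000 [wait]  node(7,7) S=221.8623 payoff=0.0000 vs cont=0.0000 → 0.0000 [wait]  ⇒ S*(7)=85.0404
t_6: node(6,0) S=46.7024 payoff=62.0876 vs cont=60.7273 → 62.0876 [stop]  node(6,1) S=59.3545 payoff=49.4355 vs cont=48.0752 → 49.4355 [stop]  node(6,2) S=75.4342 payoff=33.3558 vs cont=31.9955 → 33.3558 [stop]  node(6,3) S=95.8700 payoff=12.9200 vs cont=14.4251 → 14.4251 [wait]  node(6,4) S=121.8421 payoff=0.0000 vs cont=3.0326 → 3.0326 [wait]  node(6,5) S=154.8502 payoff=0.0000 vs cont=0.0745 → 0.0745 [wait]  node(6,6) S=196.8005 payoff=0.0000 vs cont=0.0000 → 0.0000 [wait]  ⇒ S*(6)=75.4342
t_5: node(5,0) S=52.6498 payoff=56.1402 vs cont=54.7800 → 56.1402 [stop]  node(5,1) S=66.9131 payoff=41.8769 vs cont=40.5167 → 41.8769 [stop]  node(5,2) S=85.0404 payoff=23.7496 vs cont=23.1662 → 23.7496 [stop]  node(5,3) S=108.0787 payoff=0.7113 vs cont=8.3637 → 8.3637 [wait]  node(5,4) S=137.3582 payoff=0.0000 vs cont=1.4676 → 1.4676 [wait]  node(5,5) S=174.5698 payoff=0.0000 vs cont=0.0351 → 0.0351 [wait]  ⇒ S*(5)=85.0404
t_4: node(4,0) S=59.3545 payoff=49.4355 vs cont=48.0752 → 49.4355 [stop]  node(4,1) S=75.4342 payoff=33.3558 vs cont=31.9955 → 33.3558 [stop]  node(4,2) S=95.8700 payoff=12.9200 vs cont=15.5100 → 15.5100 [wait]  node(4,3) S=121.8421 payoff=0.0000 vs cont=4.6992 → 4.6992 [wait]  node(4,4) S=154.8502 payoff=0.0000 vs cont=0.7098 → 0.7098 [wait]  ⇒ S*(4)=75.4342
t_3: node(3,0) S=66.9131 payoff=41.8769 vs cont=40.5167 → 41.8769 [stop]  node(3,1) S=85.0404 payoff=23.7496 vs cont=23.7263 → 23.7496 [stop]  node(3,2) S=108.0787 payoff=0.7113 vs cont=9.7353 → 9.7353 [wait]  node(3,3) S=137.3582 payoff=0.0000 vs cont=2.5810 → 2.5810 [wait]  ⇒ S*(3)=85.0404
t_2: node(2,0) S=75.4342 payoff=33.3558 vs cont=31.9955 → 33.3558 [stop]  node(2,1) S=95.8700 payoff=12.9200 vs cont=16.2181 → 16.2181 [wait]  node(2,2) S=121.8421 payoff=0.0000 vs cont=5.9203 → 5.9203 [wait]  ⇒ S*(2)=75.4342
t_1: node(1,0) S=85.0404 payoff=23.7496 vs cont=24.0919 → 24.0919 [wait]  node(1,1) S=108.0787 payoff=0.7113 vs cont=10.6994 → 10.6994 [wait]  ⇒ S*(1)=-
t_0: node(0,0) S=95.8700 payoff=12.9200 vs cont=16.8771 → 16.8771 [wait]  ⇒ S*(0)=-

price = 16.8771
boundary = - - 75.4342 85.0404 75.4342 85.0404 75.4342 85.0404 95.8700
tree:
16.8771
24.0919 10.6994
33.3558 16.2181 5.9203
41.8769 23.7496 9.7353 2.5810
49.4355 33.3558 15.5100 4.6992 0.7098
56.1402 41.8769 23.7496 8.3637 1.4676 0.0351
62.0876 49.4355 33.3558 14.4251 3.0326 0.0745 0.0000
67.3632 56.1402 41.8769 23.7496 6.2619 0.1580 0.0000 0.0000
72.0428 62.0876 49.4355 33.3558 12.9200 0.3352 0.0000 0.0000 0.0000
76.1938 67.3632 56.1402 41.8769 23.7496 0.7113 0.0000 0.0000 0.0000 0.0000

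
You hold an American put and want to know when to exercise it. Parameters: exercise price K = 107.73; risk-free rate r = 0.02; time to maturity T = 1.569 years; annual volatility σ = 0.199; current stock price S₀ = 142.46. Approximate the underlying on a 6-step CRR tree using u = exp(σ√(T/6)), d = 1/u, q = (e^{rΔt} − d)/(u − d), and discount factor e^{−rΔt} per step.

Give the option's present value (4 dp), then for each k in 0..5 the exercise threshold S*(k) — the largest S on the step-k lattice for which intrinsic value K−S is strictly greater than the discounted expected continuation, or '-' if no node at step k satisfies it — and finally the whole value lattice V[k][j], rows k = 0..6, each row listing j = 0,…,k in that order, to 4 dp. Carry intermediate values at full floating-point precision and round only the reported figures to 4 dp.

price = 1.6451
boundary = - - - - - 85.6481
tree:
1.6451
2.9172 0.3918
5.0795 0.7881 0.0000
8.6311 1.5854 0.0000 0.0000
14.1699 3.1894 0.0000 0.0000 0.0000
22.0819 6.4161 0.0000 0.0000 0.0000 0.0000
30.3689 12.9072 0.0000 0.0000 0.0000 0.0000 0.0000

Δt=0.26150, u=1.10712, d=0.90324, q=0.50030, disc=e^(-rΔt)=0.99478
k=6 terminal: V=max(K-S,0) → 30.3689 12.9072 0.0000 0.0000 0.0000 0.0000 0.0000
k=5: j=0 S=85.6481 intr=22.0819 cont=21.5199 V=22.0819[EX]; j=1 S=104.9803 intr=2.7497 cont=6.4161 V=6.4161[hold]; j=2 S=128.6761 intr=0.0000 cont=0.0000 V=0.0000[hold]; j=3 S=157.7204 intr=0.0000 cont=0.0000 V=0.0000[hold]; j=4 S=193.3205 intr=0.0000 cont=0.0000 V=0.0000[hold]; j=5 S=236.9562 intr=0.0000 cont=0.0000 V=0.0000[hold]  S*(5)=85.6481
k=4: j=0 S=94.8228 intr=12.9072 cont=14.1699 V=14.1699[hold]; j=1 S=116.2259 intr=0.0000 cont=3.1894 V=3.1894[hold]; j=2 S=142.4600 intr=0.0000 cont=0.0000 V=0.0000[hold]; j=3 S=174.6156 intr=0.0000 cont=0.0000 V=0.0000[hold]; j=4 S=214.0292 intr=0.0000 cont=0.0000 V=0.0000[hold]  S*(4)=-
k=3: j=0 S=104.9803 intr=2.7497 cont=8.6311 V=8.6311[hold]; j=1 S=128.6761 intr=0.0000 cont=1.5854 V=1.5854[hold]; j=2 S=157.7204 intr=0.0000 cont=0.0000 V=0.0000[hold]; j=3 S=193.3205 intr=0.0000 cont=0.0000 V=0.0000[hold]  S*(3)=-
k=2: j=0 S=116.2259 intr=0.0000 cont=5.0795 V=5.0795[hold]; j=1 S=142.4600 intr=0.0000 cont=0.7881 V=0.7881[hold]; j=2 S=174.6156 intr=0.0000 cont=0.0000 V=0.0000[hold]  S*(2)=-
k=1: j=0 S=128.6761 intr=0.0000 cont=2.9172 V=2.9172[hold]; j=1 S=157.7204 intr=0.0000 cont=0.3918 V=0.3918[hold]  S*(1)=-
k=0: j=0 S=142.4600 intr=0.0000 cont=1.6451 V=1.6451[hold]  S*(0)=-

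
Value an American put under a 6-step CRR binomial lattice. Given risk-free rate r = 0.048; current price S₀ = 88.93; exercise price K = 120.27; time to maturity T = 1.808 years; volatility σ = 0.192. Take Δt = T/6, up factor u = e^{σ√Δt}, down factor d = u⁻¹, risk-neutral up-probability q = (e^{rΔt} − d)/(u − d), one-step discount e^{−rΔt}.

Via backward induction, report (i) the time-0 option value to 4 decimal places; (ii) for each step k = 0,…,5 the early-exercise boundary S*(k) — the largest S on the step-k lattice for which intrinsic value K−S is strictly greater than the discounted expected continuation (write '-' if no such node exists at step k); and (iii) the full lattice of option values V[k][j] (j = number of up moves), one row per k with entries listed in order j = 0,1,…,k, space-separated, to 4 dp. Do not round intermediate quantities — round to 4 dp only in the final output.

price = 31.3400
boundary = 88.9300 98.8146 88.9300 98.8146 88.9300 98.8146
tree:
31.3400
40.2359 21.4554
48.2418 31.3400 13.2207
55.4470 40.2359 21.4554 6.6358
61.9313 48.2418 31.3400 12.1963 2.1278
67.7671 55.4470 40.2359 21.4554 4.7205 0.0000
73.0191 61.9313 48.2418 31.3400 10.4720 0.0000 0.0000

Δt=0.30133, u=1.11115, d=0.89997, q=0.54266, disc=e^(-rΔt)=0.98564
k=6 terminal: V=max(K-S,0) → 73.0191 61.9313 48.2418 31.3400 10.4720 0.0000 0.0000
k=5: j=0 S=52.5029 intr=67.7671 cont=66.0400 V=67.7671[EX]; j=1 S=64.8230 intr=55.4470 cont=53.7199 V=55.4470[EX]; j=2 S=80.0341 intr=40.2359 cont=38.5088 V=40.2359[EX]; j=3 S=98.8146 intr=21.4554 cont=19.7283 V=21.4554[EX]; j=4 S=122.0021 intr=0.0000 cont=4.7205 V=4.7205[hold]; j=5 S=150.6306 intr=0.0000 cont=0.0000 V=0.0000[hold]  S*(5)=98.8146
k=4: j=0 S=58.3387 intr=61.9313 cont=60.2043 V=61.9313[EX]; j=1 S=72.0282 intr=48.2418 cont=46.5148 V=48.2418[EX]; j=2 S=88.9300 intr=31.3400 cont=29.6129 V=31.3400[EX]; j=3 S=109.7980 intr=10.4720 cont=12.1963 V=12.1963[hold]; j=4 S=135.5627 intr=0.0000 cont=2.1278 V=2.1278[hold]  S*(4)=88.9300
k=3: j=0 S=64.8230 intr=55.4470 cont=53.7199 V=55.4470[EX]; j=1 S=80.0341 intr=40.2359 cont=38.5088 V=40.2359[EX]; j=2 S=98.8146 intr=21.4554 cont=20.6505 V=21.4554[EX]; j=3 S=122.0021 intr=0.0000 cont=6.6358 V=6.6358[hold]  S*(3)=98.8146
k=2: j=0 S=72.0282 intr=48.2418 cont=46.5148 V=48.2418[EX]; j=1 S=88.9300 intr=31.3400 cont=29.6129 V=31.3400[EX]; j=2 S=109.7980 intr=10.4720 cont=13.2207 V=13.2207[hold]  S*(2)=88.9300
k=1: j=0 S=80.0341 intr=40.2359 cont=38.5088 V=40.2359[EX]; j=1 S=98.8146 intr=21.4554 cont=21.1985 V=21.4554[EX]  S*(1)=98.8146
k=0: j=0 S=88.9300 intr=31.3400 cont=29.6129 V=31.3400[EX]  S*(0)=88.9300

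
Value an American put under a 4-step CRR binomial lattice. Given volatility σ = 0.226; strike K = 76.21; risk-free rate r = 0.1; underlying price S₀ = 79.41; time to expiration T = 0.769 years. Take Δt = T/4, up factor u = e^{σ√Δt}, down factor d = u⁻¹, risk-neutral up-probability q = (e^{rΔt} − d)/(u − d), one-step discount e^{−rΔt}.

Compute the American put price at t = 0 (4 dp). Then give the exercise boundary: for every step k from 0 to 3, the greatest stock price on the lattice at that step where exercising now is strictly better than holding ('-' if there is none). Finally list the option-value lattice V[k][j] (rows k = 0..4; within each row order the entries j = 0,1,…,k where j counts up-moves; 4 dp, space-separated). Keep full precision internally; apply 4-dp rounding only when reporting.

params: Δt=0.19225 u=1.10417 d=0.90566 q=0.57303 e^(-rΔt)=0.98096
t_4 payoffs: 22.7863 11.0765 0.0000 0.0000 0.0000
t_3: node(3,0) S=58.9887 payoff=17.2213 vs cont=15.7701 → 17.2213 [stop]  node(3,1) S=71.9184 payoff=4.2916 vs cont=4.6393 → 4.6393 [wait]  node(3,2) S=87.6820 payoff=0.0000 vs cont=0.0000 → 0.0000 [wait]  node(3,3) S=106.9009 payoff=0.0000 vs cont=0.0000 → 0.0000 [wait]  ⇒ S*(3)=58.9887
t_2: node(2,0) S=65.1335 payoff=11.0765 vs cont=9.8208 → 11.0765 [stop]  node(2,1) S=79.4100 payoff=0.0000 vs cont=1.9431 → 1.9431 [wait]  node(2,2) S=96.8157 payoff=0.0000 vs cont=0.0000 → 0.0000 [wait]  ⇒ S*(2)=65.1335
t_1: node(1,0) S=71.9184 payoff=4.2916 vs cont=5.7315 → 5.7315 [wait]  node(1,1) S=87.6820 payoff=0.0000 vs cont=0.8139 → 0.8139 [wait]  ⇒ S*(1)=-
t_0: node(0,0) S=79.4100 payoff=0.0000 vs cont=2.8581 → 2.8581 [wait]  ⇒ S*(0)=-

price = 2.8581
boundary = - - 65.1335 58.9887
tree:
2.8581
5.7315 0.8139
11.0765 1.9431 0.0000
17.2213 4.6393 0.0000 0.0000
22.7863 11.0765 0.0000 0.0000 0.0000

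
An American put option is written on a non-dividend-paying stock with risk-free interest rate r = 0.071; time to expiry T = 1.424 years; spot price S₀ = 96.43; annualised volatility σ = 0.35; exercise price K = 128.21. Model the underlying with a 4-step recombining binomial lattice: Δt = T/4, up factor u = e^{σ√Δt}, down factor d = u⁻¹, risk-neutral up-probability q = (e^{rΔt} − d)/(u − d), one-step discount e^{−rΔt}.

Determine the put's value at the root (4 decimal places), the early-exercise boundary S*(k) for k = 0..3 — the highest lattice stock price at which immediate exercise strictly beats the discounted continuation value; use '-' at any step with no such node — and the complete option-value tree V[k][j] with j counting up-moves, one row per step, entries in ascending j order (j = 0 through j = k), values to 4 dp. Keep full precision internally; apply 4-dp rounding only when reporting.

params: Δt=0.35600 u=1.23224 d=0.81153 q=0.50883 e^(-rΔt)=0.97504
t_4 payoffs: 86.3849 64.7026 31.7800 0.0000 0.0000
t_3: node(3,0) S=51.5384 payoff=76.6716 vs cont=73.4716 → 76.6716 [stop]  node(3,1) S=78.2561 payoff=49.9539 vs cont=46.7538 → 49.9539 [stop]  node(3,2) S=118.8245 payoff=9.3855 vs cont=15.2199 → 15.2199 [wait]  node(3,3) S=180.4236 payoff=0.0000 vs cont=0.0000 → 0.0000 [wait]  ⇒ S*(3)=78.2561
t_2: node(2,0) S=63.5074 payoff=64.7026 vs cont=61.5025 → 64.7026 [stop]  node(2,1) S=96.4300 payoff=31.7800 vs cont=31.4746 → 31.7800 [stop]  node(2,2) S=146.4198 payoff=0.0000 vs cont=7.2890 → 7.2890 [wait]  ⇒ S*(2)=96.4300
t_1: node(1,0) S=78.2561 payoff=49.9539 vs cont=46.7538 → 49.9539 [stop]  node(1,1) S=118.8245 payoff=9.3855 vs cont=18.8361 → 18.8361 [wait]  ⇒ S*(1)=78.2561
t_0: node(0,0) S=96.4300 payoff=31.7800 vs cont=33.2687 → 33.2687 [wait]  ⇒ S*(0)=-

price = 33.2687
boundary = - 78.2561 96.4300 78.2561
tree:
33.2687
49.9539 18.8361
64.7026 31.7800 7.2890
76.6716 49.9539 15.2199 0.0000
86.3849 64.7026 31.7800 0.0000 0.0000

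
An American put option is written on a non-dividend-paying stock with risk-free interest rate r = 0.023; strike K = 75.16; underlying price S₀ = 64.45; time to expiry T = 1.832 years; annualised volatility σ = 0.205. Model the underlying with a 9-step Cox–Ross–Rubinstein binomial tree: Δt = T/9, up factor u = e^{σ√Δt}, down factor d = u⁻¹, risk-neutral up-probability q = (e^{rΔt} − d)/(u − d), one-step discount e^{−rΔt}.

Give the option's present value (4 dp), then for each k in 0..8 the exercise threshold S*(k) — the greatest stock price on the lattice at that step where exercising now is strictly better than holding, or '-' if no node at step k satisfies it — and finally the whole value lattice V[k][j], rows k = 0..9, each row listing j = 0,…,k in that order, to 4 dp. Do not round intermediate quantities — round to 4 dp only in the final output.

price = 12.8178
boundary = - - 53.5657 48.8336 53.5657 58.7564 53.5657 58.7564 64.4500
tree:
12.8178
16.8812 8.9103
21.5943 12.3676 5.5670
26.3264 16.6297 8.2589 2.9510
30.6404 21.5943 11.8645 4.7624 1.1832
34.5734 26.3264 16.4036 7.4765 2.1168 0.2690
38.1588 30.6404 21.5943 11.3324 3.7246 0.5430 0.0000
41.4276 34.5734 26.3264 16.4036 6.4120 1.0959 0.0000 0.0000
44.4076 38.1588 30.6404 21.5943 10.7100 2.2120 0.0000 0.0000 0.0000
47.1243 41.4276 34.5734 26.3264 16.4036 4.4646 0.0000 0.0000 0.0000 0.0000

Δt=0.20356  u=1.09690  d=0.91166  q=0.50223  discount=0.99533
step 9 (expiry): payoffs max(K−S,0) = 47.1243 41.4276 34.5734 26.3264 16.4036 4.4646 0.0000 0.0000 0.0000 0.0000
step 8: (k=8,j=0): S=30.7524, (K−S)⁺=44.4076, hold=44.0565 ⇒ V=44.4076 exercise | (k=8,j=1): S=37.0012, (K−S)⁺=38.1588, hold=37.8078 ⇒ V=38.1588 exercise | (k=8,j=2): S=44.5196, (K−S)⁺=30.6404, hold=30.2894 ⇒ V=30.6404 exercise | (k=8,j=3): S=53.5657, (K−S)⁺=21.5943, hold=21.2432 ⇒ V=21.5943 exercise | (k=8,j=4): S=64.4500, (K−S)⁺=10.7100, hold=10.3589 ⇒ V=10.7100 exercise | (k=8,j=5): S=77.5459, (K−S)⁺=0.0000, hold=2.2120 ⇒ V=2.2120 continue | (k=8,j=6): S=93.3028, (K−S)⁺=0.0000, hold=0.0000 ⇒ V=0.0000 continue | (k=8,j=7): S=112.2614, (K−S)⁺=0.0000, hold=0.0000 ⇒ V=0.0000 continue | (k=8,j=8): S=135.0724, (K−S)⁺=0.0000, hold=0.0000 ⇒ V=0.0000 continue  boundary S*=64.4500
step 7: (k=7,j=0): S=33.7324, (K−S)⁺=41.4276, hold=41.0765 ⇒ V=41.4276 exercise | (k=7,j=1): S=40.5866, (K−S)⁺=34.5734, hold=34.2223 ⇒ V=34.5734 exercise | (k=7,j=2): S=48.8336, (K−S)⁺=26.3264, hold=25.9753 ⇒ V=26.3264 exercise | (k=7,j=3): S=58.7564, (K−S)⁺=16.4036, hold=16.0526 ⇒ V=16.4036 exercise | (k=7,j=4): S=70.6954, (K−S)⁺=4.4646, hold=6.4120 ⇒ V=6.4120 continue | (k=7,j=5): S=85.0603, (K−S)⁺=0.0000, hold=1.0959 ⇒ V=1.0959 continue | (k=7,j=6): S=102.3441, (K−S)⁺=0.0000, hold=0.0000 ⇒ V=0.0000 continue | (k=7,j=7): S=123.1398, (K−S)⁺=0.0000, hold=0.0000 ⇒ V=0.0000 continue  boundary S*=58.7564
step 6: (k=6,j=0): S=37.0012, (K−S)⁺=38.1588, hold=37.8078 ⇒ V=38.1588 exercise | (k=6,j=1): S=44.5196, (K−S)⁺=30.6404, hold=30.2894 ⇒ V=30.6404 exercise | (k=6,j=2): S=53.5657, (K−S)⁺=21.5943, hold=21.2432 ⇒ V=21.5943 exercise | (k=6,j=3): S=64.4500, (K−S)⁺=10.7100, hold=11.3324 ⇒ V=11.3324 continue | (k=6,j=4): S=77.5459, (K−S)⁺=0.0000, hold=3.7246 ⇒ V=3.7246 continue | (k=6,j=5): S=93.3028, (K−S)⁺=0.0000, hold=0.5430 ⇒ V=0.5430 continue | (k=6,j=6): S=112.2614, (K−S)⁺=0.0000, hold=0.0000 ⇒ V=0.0000 continue  boundary S*=53.5657
step 5: (k=5,j=0): S=40.5866, (K−S)⁺=34.5734, hold=34.2223 ⇒ V=34.5734 exercise | (k=5,j=1): S=48.8336, (K−S)⁺=26.3264, hold=25.9753 ⇒ V=26.3264 exercise | (k=5,j=2): S=58.7564, (K−S)⁺=16.4036, hold=16.3637 ⇒ V=16.4036 exercise | (k=5,j=3): S=70.6954, (K−S)⁺=4.4646, hold=7.4765 ⇒ V=7.4765 continue | (k=5,j=4): S=85.0603, (K−S)⁺=0.0000, hold=2.1168 ⇒ V=2.1168 continue | (k=5,j=5): S=102.3441, (K−S)⁺=0.0000, hold=0.2690 ⇒ V=0.2690 continue  boundary S*=58.7564
step 4: (k=4,j=0): S=44.5196, (K−S)⁺=30.6404, hold=30.2894 ⇒ V=30.6404 exercise | (k=4,j=1): S=53.5657, (K−S)⁺=21.5943, hold=21.2432 ⇒ V=21.5943 exercise | (k=4,j=2): S=64.4500, (K−S)⁺=10.7100, hold=11.8645 ⇒ V=11.8645 continue | (k=4,j=3): S=77.5459, (K−S)⁺=0.0000, hold=4.7624 ⇒ V=4.7624 continue | (k=4,j=4): S=93.3028, (K−S)⁺=0.0000, hold=1.1832 ⇒ V=1.1832 continue  boundary S*=53.5657
step 3: (k=3,j=0): S=48.8336, (K−S)⁺=26.3264, hold=25.9753 ⇒ V=26.3264 exercise | (k=3,j=1): S=58.7564, (K−S)⁺=16.4036, hold=16.6297 ⇒ V=16.6297 continue | (k=3,j=2): S=70.6954, (K−S)⁺=4.4646, hold=8.2589 ⇒ V=8.2589 continue | (k=3,j=3): S=85.0603, (K−S)⁺=0.0000, hold=2.9510 ⇒ V=2.9510 continue  boundary S*=48.8336
step 2: (k=2,j=0): S=53.5657, (K−S)⁺=21.5943, hold=21.3562 ⇒ V=21.5943 exercise | (k=2,j=1): S=64.4500, (K−S)⁺=10.7100, hold=12.3676 ⇒ V=12.3676 continue | (k=2,j=2): S=77.5459, (K−S)⁺=0.0000, hold=5.5670 ⇒ V=5.5670 continue  boundary S*=53.5657
step 1: (k=1,j=0): S=58.7564, (K−S)⁺=16.4036, hold=16.8812 ⇒ V=16.8812 continue | (k=1,j=1): S=70.6954, (K−S)⁺=4.4646, hold=8.9103 ⇒ V=8.9103 continue  boundary S*=-
step 0: (k=0,j=0): S=64.4500, (K−S)⁺=10.7100, hold=12.8178 ⇒ V=12.8178 continue  boundary S*=-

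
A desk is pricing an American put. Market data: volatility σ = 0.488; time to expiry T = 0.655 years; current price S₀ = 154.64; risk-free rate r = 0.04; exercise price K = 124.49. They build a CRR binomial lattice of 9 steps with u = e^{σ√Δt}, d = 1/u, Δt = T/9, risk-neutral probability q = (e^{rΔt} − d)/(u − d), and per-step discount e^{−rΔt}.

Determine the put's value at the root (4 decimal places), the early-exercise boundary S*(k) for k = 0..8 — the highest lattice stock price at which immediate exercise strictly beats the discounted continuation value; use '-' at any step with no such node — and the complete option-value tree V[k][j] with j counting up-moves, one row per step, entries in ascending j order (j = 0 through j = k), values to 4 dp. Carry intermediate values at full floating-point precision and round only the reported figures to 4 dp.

price = 9.1881
boundary = - - - - - 80.0661 70.1898 80.0661 91.3321
tree:
9.1881
13.3641 4.6868
18.9510 7.3487 1.8105
26.0922 11.2736 3.1104 0.4029
34.7168 16.8394 5.2685 0.7744 0.0000
44.4239 24.3353 8.7619 1.4883 0.0000 0.0000
54.3002 33.7416 14.2187 2.8604 0.0000 0.0000 0.0000
62.9582 44.4239 22.2899 5.4974 0.0000 0.0000 0.0000 0.0000
70.5483 54.3002 33.1579 10.5658 0.0000 0.0000 0.0000 0.0000 0.0000
77.2021 62.9582 44.4239 20.3068 0.0000 0.0000 0.0000 0.0000 0.0000 0.0000

Δt=0.07278, u=1.14071, d=0.87665, q=0.47818, disc=e^(-rΔt)=0.99709
k=9 terminal: V=max(K-S,0) → 77.2021 62.9582 44.4239 20.3068 0.0000 0.0000 0.0000 0.0000 0.0000 0.0000
k=8: j=0 S=53.9417 intr=70.5483 cont=70.1864 V=70.5483[EX]; j=1 S=70.1898 intr=54.3002 cont=53.9383 V=54.3002[EX]; j=2 S=91.3321 intr=33.1579 cont=32.7961 V=33.1579[EX]; j=3 S=118.8427 intr=5.6473 cont=10.5658 V=10.5658[hold]; j=4 S=154.6400 intr=0.0000 cont=0.0000 V=0.0000[hold]; j=5 S=201.2200 intr=0.0000 cont=0.0000 V=0.0000[hold]; j=6 S=261.8306 intr=0.0000 cont=0.0000 V=0.0000[hold]; j=7 S=340.6981 intr=0.0000 cont=0.0000 V=0.0000[hold]; j=8 S=443.3218 intr=0.0000 cont=0.0000 V=0.0000[hold]  S*(8)=91.3321
k=7: j=0 S=61.5318 intr=62.9582 cont=62.5964 V=62.9582[EX]; j=1 S=80.0661 intr=44.4239 cont=44.0620 V=44.4239[EX]; j=2 S=104.1832 intr=20.3068 cont=22.2899 V=22.2899[hold]; j=3 S=135.5649 intr=0.0000 cont=5.4974 V=5.4974[hold]; j=4 S=176.3992 intr=0.0000 cont=0.0000 V=0.0000[hold]; j=5 S=229.5334 intr=0.0000 cont=0.0000 V=0.0000[hold]; j=6 S=298.6724 intr=0.0000 cont=0.0000 V=0.0000[hold]; j=7 S=388.6372 intr=0.0000 cont=0.0000 V=0.0000[hold]  S*(7)=80.0661
k=6: j=0 S=70.1898 intr=54.3002 cont=53.9383 V=54.3002[EX]; j=1 S=91.3321 intr=33.1579 cont=33.7416 V=33.7416[hold]; j=2 S=118.8427 intr=5.6473 cont=14.2187 V=14.2187[hold]; j=3 S=154.6400 intr=0.0000 cont=2.8604 V=2.8604[hold]; j=4 S=201.2200 intr=0.0000 cont=0.0000 V=0.0000[hold]; j=5 S=261.8306 intr=0.0000 cont=0.0000 V=0.0000[hold]; j=6 S=340.6981 intr=0.0000 cont=0.0000 V=0.0000[hold]  S*(6)=70.1898
k=5: j=0 S=80.0661 intr=44.4239 cont=44.3403 V=44.4239[EX]; j=1 S=104.1832 intr=20.3068 cont=24.3353 V=24.3353[hold]; j=2 S=135.5649 intr=0.0000 cont=8.7619 V=8.7619[hold]; j=3 S=176.3992 intr=0.0000 cont=1.4883 V=1.4883[hold]; j=4 S=229.5334 intr=0.0000 cont=0.0000 V=0.0000[hold]; j=5 S=298.6724 intr=0.0000 cont=0.0000 V=0.0000[hold]  S*(5)=80.0661
k=4: j=0 S=91.3321 intr=33.1579 cont=34.7168 V=34.7168[hold]; j=1 S=118.8427 intr=5.6473 cont=16.8394 V=16.8394[hold]; j=2 S=154.6400 intr=0.0000 cont=5.2685 V=5.2685[hold]; j=3 S=201.2200 intr=0.0000 cont=0.7744 V=0.7744[hold]; j=4 S=261.8306 intr=0.0000 cont=0.0000 V=0.0000[hold]  S*(4)=-
k=3: j=0 S=104.1832 intr=20.3068 cont=26.0922 V=26.0922[hold]; j=1 S=135.5649 intr=0.0000 cont=11.2736 V=11.2736[hold]; j=2 S=176.3992 intr=0.0000 cont=3.1104 V=3.1104[hold]; j=3 S=229.5334 intr=0.0000 cont=0.4029 V=0.4029[hold]  S*(3)=-
k=2: j=0 S=118.8427 intr=5.6473 cont=18.9510 V=18.9510[hold]; j=1 S=154.6400 intr=0.0000 cont=7.3487 V=7.3487[hold]; j=2 S=201.2200 intr=0.0000 cont=1.8105 V=1.8105[hold]  S*(2)=-
k=1: j=0 S=135.5649 intr=0.0000 cont=13.3641 V=13.3641[hold]; j=1 S=176.3992 intr=0.0000 cont=4.6868 V=4.6868[hold]  S*(1)=-
k=0: j=0 S=154.6400 intr=0.0000 cont=9.1881 V=9.1881[hold]  S*(0)=-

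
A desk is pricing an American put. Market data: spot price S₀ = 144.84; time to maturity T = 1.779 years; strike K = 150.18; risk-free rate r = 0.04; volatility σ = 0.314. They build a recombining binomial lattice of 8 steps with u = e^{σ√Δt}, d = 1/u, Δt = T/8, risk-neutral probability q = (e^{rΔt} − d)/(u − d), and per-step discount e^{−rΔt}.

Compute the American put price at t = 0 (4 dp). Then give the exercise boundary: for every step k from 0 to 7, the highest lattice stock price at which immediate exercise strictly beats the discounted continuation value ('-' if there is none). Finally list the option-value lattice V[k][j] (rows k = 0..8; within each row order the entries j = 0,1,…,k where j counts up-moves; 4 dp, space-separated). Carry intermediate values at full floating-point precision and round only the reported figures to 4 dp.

price = 22.6646
boundary = - - - 92.8898 80.1053 92.8898 107.7147 124.9055
tree:
22.6646
31.9020 13.5797
43.5128 20.5447 6.6660
57.2902 30.1387 11.0549 2.2753
70.0747 42.5562 17.9203 4.1979 0.3402
81.0997 57.2902 28.1815 7.6970 0.6772 0.0000
90.6072 70.0747 42.4653 14.0091 1.3479 0.0000 0.0000
98.8063 81.0997 57.2902 25.2745 2.6828 0.0000 0.0000 0.0000
105.8769 90.6072 70.0747 42.4653 5.3400 0.0000 0.0000 0.0000 0.0000

Δt=0.22237  u=1.15960  d=0.86237  q=0.49311  discount=0.99114
step 8 (expiry): payoffs max(K−S,0) = 105.8769 90.6072 70.0747 42.4653 5.3400 0.0000 0.0000 0.0000 0.0000
step 7: (k=7,j=0): S=51.3737, (K−S)⁺=98.8063, hold=97.4764 ⇒ V=98.8063 exercise | (k=7,j=1): S=69.0803, (K−S)⁺=81.0997, hold=79.7697 ⇒ V=81.0997 exercise | (k=7,j=2): S=92.8898, (K−S)⁺=57.2902, hold=55.9603 ⇒ V=57.2902 exercise | (k=7,j=3): S=124.9055, (K−S)⁺=25.2745, hold=23.9445 ⇒ V=25.2745 exercise | (k=7,j=4): S=167.9559, (K−S)⁺=0.0000, hold=2.6828 ⇒ V=2.6828 continue | (k=7,j=5): S=225.8442, (K−S)⁺=0.0000, hold=0.0000 ⇒ V=0.0000 continue | (k=7,j=6): S=303.6844, (K−S)⁺=0.0000, hold=0.0000 ⇒ V=0.0000 continue | (k=7,j=7): S=408.3534, (K−S)⁺=0.0000, hold=0.0000 ⇒ V=0.0000 continue  boundary S*=124.9055
step 6: (k=6,j=0): S=59.5728, (K−S)⁺=90.6072, hold=89.2773 ⇒ V=90.6072 exercise | (k=6,j=1): S=80.1053, (K−S)⁺=70.0747, hold=68.7448 ⇒ V=70.0747 exercise | (k=6,j=2): S=107.7147, (K−S)⁺=42.4653, hold=41.1354 ⇒ V=42.4653 exercise | (k=6,j=3): S=144.8400, (K−S)⁺=5.3400, hold=14.0091 ⇒ V=14.0091 continue | (k=6,j=4): S=194.7611, (K−S)⁺=0.0000, hold=1.3479 ⇒ V=1.3479 continue | (k=6,j=5): S=261.8881, (K−S)⁺=0.0000, hold=0.0000 ⇒ V=0.0000 continue | (k=6,j=6): S=352.1513, (K−S)⁺=0.0000, hold=0.0000 ⇒ V=0.0000 continue  boundary S*=107.7147
step 5: (k=5,j=0): S=69.0803, (K−S)⁺=81.0997, hold=79.7697 ⇒ V=81.0997 exercise | (k=5,j=1): S=92.8898, (K−S)⁺=57.2902, hold=55.9603 ⇒ V=57.2902 exercise | (k=5,j=2): S=124.9055, (K−S)⁺=25.2745, hold=28.1815 ⇒ V=28.1815 continue | (k=5,j=3): S=167.9559, (K−S)⁺=0.0000, hold=7.6970 ⇒ V=7.6970 continue | (k=5,j=4): S=225.8442, (K−S)⁺=0.0000, hold=0.6772 ⇒ V=0.6772 continue | (k=5,j=5): S=303.6844, (K−S)⁺=0.0000, hold=0.0000 ⇒ V=0.0000 continue  boundary S*=92.8898
step 4: (k=4,j=0): S=80.1053, (K−S)⁺=70.0747, hold=68.7448 ⇒ V=70.0747 exercise | (k=4,j=1): S=107.7147, (K−S)⁺=42.4653, hold=42.5562 ⇒ V=42.5562 continue | (k=4,j=2): S=144.8400, (K−S)⁺=5.3400, hold=17.9203 ⇒ V=17.9203 continue | (k=4,j=3): S=194.7611, (K−S)⁺=0.0000, hold=4.1979 ⇒ V=4.1979 continue | (k=4,j=4): S=261.8881, (K−S)⁺=0.0000, hold=0.3402 ⇒ V=0.3402 continue  boundary S*=80.1053
step 3: (k=3,j=0): S=92.8898, (K−S)⁺=57.2902, hold=56.0047 ⇒ V=57.2902 exercise | (k=3,j=1): S=124.9055, (K−S)⁺=25.2745, hold=30.1387 ⇒ V=30.1387 continue | (k=3,j=2): S=167.9559, (K−S)⁺=0.0000, hold=11.0549 ⇒ V=11.0549 continue | (k=3,j=3): S=225.8442, (K−S)⁺=0.0000, hold=2.2753 ⇒ V=2.2753 continue  boundary S*=92.8898
step 2: (k=2,j=0): S=107.7147, (K−S)⁺=42.4653, hold=43.5128 ⇒ V=43.5128 continue | (k=2,j=1): S=144.8400, (K−S)⁺=5.3400, hold=20.5447 ⇒ V=20.5447 continue | (k=2,j=2): S=194.7611, (K−S)⁺=0.0000, hold=6.6660 ⇒ V=6.6660 continue  boundary S*=-
step 1: (k=1,j=0): S=124.9055, (K−S)⁺=25.2745, hold=31.9020 ⇒ V=31.9020 continue | (k=1,j=1): S=167.9559, (K−S)⁺=0.0000, hold=13.5797 ⇒ V=13.5797 continue  boundary S*=-
step 0: (k=0,j=0): S=144.8400, (K−S)⁺=5.3400, hold=22.6646 ⇒ V=22.6646 continue  boundary S*=-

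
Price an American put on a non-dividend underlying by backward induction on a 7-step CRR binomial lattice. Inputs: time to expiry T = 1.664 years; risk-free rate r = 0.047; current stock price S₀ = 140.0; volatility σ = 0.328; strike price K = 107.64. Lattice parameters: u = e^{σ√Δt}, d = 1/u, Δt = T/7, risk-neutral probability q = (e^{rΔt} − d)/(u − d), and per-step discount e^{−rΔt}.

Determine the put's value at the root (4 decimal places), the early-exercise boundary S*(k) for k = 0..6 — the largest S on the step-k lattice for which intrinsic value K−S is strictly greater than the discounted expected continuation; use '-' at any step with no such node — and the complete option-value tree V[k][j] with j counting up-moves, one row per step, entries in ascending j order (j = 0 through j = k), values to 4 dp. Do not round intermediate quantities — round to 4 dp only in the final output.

price = 6.3402
boundary = - - - - 73.8447 62.9314 73.8447
tree:
6.3402
10.1063 2.6433
15.6759 4.6553 0.6514
23.5077 8.0444 1.3046 0.0000
33.7953 13.5492 2.6128 0.0000 0.0000
44.7086 22.0051 5.2328 0.0000 0.0000 0.0000
54.0091 33.7953 10.4802 0.0000 0.0000 0.0000 0.0000
61.9351 44.7086 20.9894 0.0000 0.0000 0.0000 0.0000 0.0000

params: Δt=0.23771 u=1.17342 d=0.85221 q=0.49508 e^(-rΔt)=0.98889
t_7 payoffs: 61.9351 44.7086 20.9894 0.0000 0.0000 0.0000 0.0000 0.0000
t_6: node(6,0) S=53.6309 payoff=54.0091 vs cont=52.8132 → 54.0091 [stop]  node(6,1) S=73.8447 payoff=33.7953 vs cont=32.5994 → 33.7953 [stop]  node(6,2) S=101.6772 payoff=5.9628 vs cont=10.4802 → 10.4802 [wait]  node(6,3) S=140.0000 payoff=0.0000 vs cont=0.0000 → 0.0000 [wait]  node(6,4) S=192.7669 payoff=0.0000 vs cont=0.0000 → 0.0000 [wait]  node(6,5) S=265.4219 payoff=0.0000 vs cont=0.0000 → 0.0000 [wait]  node(6,6) S=365.4610 payoff=0.0000 vs cont=0.0000 → 0.0000 [wait]  ⇒ S*(6)=73.8447
t_5: node(5,0) S=62.9314 payoff=44.7086 vs cont=43.5127 → 44.7086 [stop]  node(5,1) S=86.6506 payoff=20.9894 vs cont=22.0051 → 22.0051 [wait]  node(5,2) S=119.3097 payoff=0.0000 vs cont=5.2328 → 5.2328 [wait]  node(5,3) S=164.2783 payoff=0.0000 vs cont=0.0000 → 0.0000 [wait]  node(5,4) S=226.1958 payoff=0.0000 vs cont=0.0000 → 0.0000 [wait]  node(5,5) S=311.4504 payoff=0.0000 vs cont=0.0000 → 0.0000 [wait]  ⇒ S*(5)=62.9314
t_4: node(4,0) S=73.8447 payoff=33.7953 vs cont=33.0966 → 33.7953 [stop]  node(4,1) S=101.6772 payoff=5.9628 vs cont=13.5492 → 13.5492 [wait]  node(4,2) S=140.0000 payoff=0.0000 vs cont=2.6128 → 2.6128 [wait]  node(4,3) S=192.7669 payoff=0.0000 vs cont=0.0000 → 0.0000 [wait]  node(4,4) S=265.4219 payoff=0.0000 vs cont=0.0000 → 0.0000 [wait]  ⇒ S*(4)=73.8447
t_3: node(3,0) S=86.6506 payoff=20.9894 vs cont=23.5077 → 23.5077 [wait]  node(3,1) S=119.3097 payoff=0.0000 vs cont=8.0444 → 8.0444 [wait]  node(3,2) S=164.2783 payoff=0.0000 vs cont=1.3046 → 1.3046 [wait]  node(3,3) S=226.1958 payoff=0.0000 vs cont=0.0000 → 0.0000 [wait]  ⇒ S*(3)=-
t_2: node(2,0) S=101.6772 payoff=5.9628 vs cont=15.6759 → 15.6759 [wait]  node(2,1) S=140.0000 payoff=0.0000 vs cont=4.6553 → 4.6553 [wait]  node(2,2) S=192.7669 payoff=0.0000 vs cont=0.6514 → 0.6514 [wait]  ⇒ S*(2)=-
t_1: node(1,0) S=119.3097 payoff=0.0000 vs cont=10.1063 → 10.1063 [wait]  node(1,1) S=164.2783 payoff=0.0000 vs cont=2.6433 → 2.6433 [wait]  ⇒ S*(1)=-
t_0: node(0,0) S=140.0000 payoff=0.0000 vs cont=6.3402 → 6.3402 [wait]  ⇒ S*(0)=-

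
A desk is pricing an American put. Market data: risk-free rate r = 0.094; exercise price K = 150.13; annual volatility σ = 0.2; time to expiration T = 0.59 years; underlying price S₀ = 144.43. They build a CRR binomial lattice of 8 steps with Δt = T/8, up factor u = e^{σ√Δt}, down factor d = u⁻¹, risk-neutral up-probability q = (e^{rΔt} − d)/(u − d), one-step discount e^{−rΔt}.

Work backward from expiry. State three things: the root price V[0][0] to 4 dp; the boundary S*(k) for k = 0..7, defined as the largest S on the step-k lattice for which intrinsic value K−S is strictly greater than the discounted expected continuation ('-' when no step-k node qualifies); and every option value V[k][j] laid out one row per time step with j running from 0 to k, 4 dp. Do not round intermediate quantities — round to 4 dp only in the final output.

price = 9.1175
boundary = - - 129.5630 122.7136 129.5630 136.7947 129.5630 136.7947
tree:
9.1175
13.9103 5.3181
20.5670 8.6493 2.6646
27.4164 13.6022 4.7133 1.0250
33.9037 20.5670 8.0857 2.0186 0.2265
40.0480 27.4164 13.3353 3.9002 0.5073 0.0000
45.8675 33.9037 20.5670 7.3448 1.1362 0.0000 0.0000
51.3794 40.0480 27.4164 13.3353 2.5448 0.0000 0.0000 0.0000
56.5999 45.8675 33.9037 20.5670 5.7000 0.0000 0.0000 0.0000 0.0000

Δt=0.07375  u=1.05582  d=0.94713  q=0.55043  discount=0.99309
step 8 (expiry): payoffs max(K−S,0) = 56.5999 45.8675 33.9037 20.5670 5.7000 0.0000 0.0000 0.0000 0.0000
step 7: (k=7,j=0): S=98.7506, (K−S)⁺=51.3794, hold=50.3422 ⇒ V=51.3794 exercise | (k=7,j=1): S=110.0820, (K−S)⁺=40.0480, hold=39.0108 ⇒ V=40.0480 exercise | (k=7,j=2): S=122.7136, (K−S)⁺=27.4164, hold=26.3792 ⇒ V=27.4164 exercise | (k=7,j=3): S=136.7947, (K−S)⁺=13.3353, hold=12.2982 ⇒ V=13.3353 exercise | (k=7,j=4): S=152.4915, (K−S)⁺=0.0000, hold=2.5448 ⇒ V=2.5448 continue | (k=7,j=5): S=169.9895, (K−S)⁺=0.0000, hold=0.0000 ⇒ V=0.0000 continue | (k=7,j=6): S=189.4953, (K−S)⁺=0.0000, hold=0.0000 ⇒ V=0.0000 continue | (k=7,j=7): S=211.2394, (K−S)⁺=0.0000, hold=0.0000 ⇒ V=0.0000 continue  boundary S*=136.7947
step 6: (k=6,j=0): S=104.2625, (K−S)⁺=45.8675, hold=44.8303 ⇒ V=45.8675 exercise | (k=6,j=1): S=116.2263, (K−S)⁺=33.9037, hold=32.8665 ⇒ V=33.9037 exercise | (k=6,j=2): S=129.5630, (K−S)⁺=20.5670, hold=19.5298 ⇒ V=20.5670 exercise | (k=6,j=3): S=144.4300, (K−S)⁺=5.7000, hold=7.3448 ⇒ V=7.3448 continue | (k=6,j=4): S=161.0030, (K−S)⁺=0.0000, hold=1.1362 ⇒ V=1.1362 continue | (k=6,j=5): S=179.4776, (K−S)⁺=0.0000, hold=0.0000 ⇒ V=0.0000 continue | (k=6,j=6): S=200.0722, (K−S)⁺=0.0000, hold=0.0000 ⇒ V=0.0000 continue  boundary S*=129.5630
step 5: (k=5,j=0): S=110.0820, (K−S)⁺=40.0480, hold=39.0108 ⇒ V=40.0480 exercise | (k=5,j=1): S=122.7136, (K−S)⁺=27.4164, hold=26.3792 ⇒ V=27.4164 exercise | (k=5,j=2): S=136.7947, (K−S)⁺=13.3353, hold=13.1972 ⇒ V=13.3353 exercise | (k=5,j=3): S=152.4915, (K−S)⁺=0.0000, hold=3.9002 ⇒ V=3.9002 continue | (k=5,j=4): S=169.9895, (K−S)⁺=0.0000, hold=0.5073 ⇒ V=0.5073 continue | (k=5,j=5): S=189.4953, (K−S)⁺=0.0000, hold=0.0000 ⇒ V=0.0000 continue  boundary S*=136.7947
step 4: (k=4,j=0): S=116.2263, (K−S)⁺=33.9037, hold=32.8665 ⇒ V=33.9037 exercise | (k=4,j=1): S=129.5630, (K−S)⁺=20.5670, hold=19.5298 ⇒ V=20.5670 exercise | (k=4,j=2): S=144.4300, (K−S)⁺=5.7000, hold=8.0857 ⇒ V=8.0857 continue | (k=4,j=3): S=161.0030, (K−S)⁺=0.0000, hold=2.0186 ⇒ V=2.0186 continue | (k=4,j=4): S=179.4776, (K−S)⁺=0.0000, hold=0.2265 ⇒ V=0.2265 continue  boundary S*=129.5630
step 3: (k=3,j=0): S=122.7136, (K−S)⁺=27.4164, hold=26.3792 ⇒ V=27.4164 exercise | (k=3,j=1): S=136.7947, (K−S)⁺=13.3353, hold=13.6022 ⇒ V=13.6022 continue | (k=3,j=2): S=152.4915, (K−S)⁺=0.0000, hold=4.7133 ⇒ V=4.7133 continue | (k=3,j=3): S=169.9895, (K−S)⁺=0.0000, hold=1.0250 ⇒ V=1.0250 continue  boundary S*=122.7136
step 2: (k=2,j=0): S=129.5630, (K−S)⁺=20.5670, hold=19.6757 ⇒ V=20.5670 exercise | (k=2,j=1): S=144.4300, (K−S)⁺=5.7000, hold=8.6493 ⇒ V=8.6493 continue | (k=2,j=2): S=161.0030, (K−S)⁺=0.0000, hold=2.6646 ⇒ V=2.6646 continue  boundary S*=129.5630
step 1: (k=1,j=0): S=136.7947, (K−S)⁺=13.3353, hold=13.9103 ⇒ V=13.9103 continue | (k=1,j=1): S=152.4915, (K−S)⁺=0.0000, hold=5.3181 ⇒ V=5.3181 continue  boundary S*=-
step 0: (k=0,j=0): S=144.4300, (K−S)⁺=5.7000, hold=9.1175 ⇒ V=9.1175 continue  boundary S*=-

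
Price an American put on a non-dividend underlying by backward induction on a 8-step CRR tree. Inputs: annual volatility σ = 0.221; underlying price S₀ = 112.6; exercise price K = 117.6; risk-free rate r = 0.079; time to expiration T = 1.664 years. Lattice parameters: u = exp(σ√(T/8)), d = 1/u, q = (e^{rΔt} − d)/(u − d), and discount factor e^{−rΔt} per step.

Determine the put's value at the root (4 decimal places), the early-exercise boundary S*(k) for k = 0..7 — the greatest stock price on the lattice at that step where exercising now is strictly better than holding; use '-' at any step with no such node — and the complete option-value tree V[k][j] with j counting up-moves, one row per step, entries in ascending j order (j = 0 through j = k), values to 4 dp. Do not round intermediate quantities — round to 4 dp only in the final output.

price = 10.3560
boundary = - - 92.0433 83.2183 92.0433 101.8041 92.0433 101.8041
tree:
10.3560
16.5081 5.7686
25.5567 9.7989 2.7331
34.3817 16.1252 5.0562 0.9659
42.3606 25.5567 9.0999 1.9889 0.1805
49.5744 34.3817 15.7959 4.0423 0.4141 0.0000
56.0966 42.3606 25.5567 8.0795 0.9501 0.0000 0.0000
61.9934 49.5744 34.3817 15.7959 2.1795 0.0000 0.0000 0.0000
67.3249 56.0966 42.3606 25.5567 5.0000 0.0000 0.0000 0.0000 0.0000

Δt=0.20800, u=1.10605, d=0.90412, q=0.55687, disc=e^(-rΔt)=0.98370
k=8 terminal: V=max(K-S,0) → 67.3249 56.0966 42.3606 25.5567 5.0000 0.0000 0.0000 0.0000 0.0000
k=7: j=0 S=55.6066 intr=61.9934 cont=60.0768 V=61.9934[EX]; j=1 S=68.0256 intr=49.5744 cont=47.6578 V=49.5744[EX]; j=2 S=83.2183 intr=34.3817 cont=32.4651 V=34.3817[EX]; j=3 S=101.8041 intr=15.7959 cont=13.8793 V=15.7959[EX]; j=4 S=124.5408 intr=0.0000 cont=2.1795 V=2.1795[hold]; j=5 S=152.3554 intr=0.0000 cont=0.0000 V=0.0000[hold]; j=6 S=186.3822 intr=0.0000 cont=0.0000 V=0.0000[hold]; j=7 S=228.0084 intr=0.0000 cont=0.0000 V=0.0000[hold]  S*(7)=101.8041
k=6: j=0 S=61.5034 intr=56.0966 cont=54.1800 V=56.0966[EX]; j=1 S=75.2394 intr=42.3606 cont=40.4439 V=42.3606[EX]; j=2 S=92.0433 intr=25.5567 cont=23.6401 V=25.5567[EX]; j=3 S=112.6000 intr=5.0000 cont=8.0795 V=8.0795[hold]; j=4 S=137.7478 intr=0.0000 cont=0.9501 V=0.9501[hold]; j=5 S=168.5121 intr=0.0000 cont=0.0000 V=0.0000[hold]; j=6 S=206.1473 intr=0.0000 cont=0.0000 V=0.0000[hold]  S*(6)=92.0433
k=5: j=0 S=68.0256 intr=49.5744 cont=47.6578 V=49.5744[EX]; j=1 S=83.2183 intr=34.3817 cont=32.4651 V=34.3817[EX]; j=2 S=101.8041 intr=15.7959 cont=15.5662 V=15.7959[EX]; j=3 S=124.5408 intr=0.0000 cont=4.0423 V=4.0423[hold]; j=4 S=152.3554 intr=0.0000 cont=0.4141 V=0.4141[hold]; j=5 S=186.3822 intr=0.0000 cont=0.0000 V=0.0000[hold]  S*(5)=101.8041
k=4: j=0 S=75.2394 intr=42.3606 cont=40.4439 V=42.3606[EX]; j=1 S=92.0433 intr=25.5567 cont=23.6401 V=25.5567[EX]; j=2 S=112.6000 intr=5.0000 cont=9.0999 V=9.0999[hold]; j=3 S=137.7478 intr=0.0000 cont=1.9889 V=1.9889[hold]; j=4 S=168.5121 intr=0.0000 cont=0.1805 V=0.1805[hold]  S*(4)=92.0433
k=3: j=0 S=83.2183 intr=34.3817 cont=32.4651 V=34.3817[EX]; j=1 S=101.8041 intr=15.7959 cont=16.1252 V=16.1252[hold]; j=2 S=124.5408 intr=0.0000 cont=5.0562 V=5.0562[hold]; j=3 S=152.3554 intr=0.0000 cont=0.9659 V=0.9659[hold]  S*(3)=83.2183
k=2: j=0 S=92.0433 intr=25.5567 cont=23.8205 V=25.5567[EX]; j=1 S=112.6000 intr=5.0000 cont=9.7989 V=9.7989[hold]; j=2 S=137.7478 intr=0.0000 cont=2.7331 V=2.7331[hold]  S*(2)=92.0433
k=1: j=0 S=101.8041 intr=15.7959 cont=16.5081 V=16.5081[hold]; j=1 S=124.5408 intr=0.0000 cont=5.7686 V=5.7686[hold]  S*(1)=-
k=0: j=0 S=112.6000 intr=5.0000 cont=10.3560 V=10.3560[hold]  S*(0)=-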